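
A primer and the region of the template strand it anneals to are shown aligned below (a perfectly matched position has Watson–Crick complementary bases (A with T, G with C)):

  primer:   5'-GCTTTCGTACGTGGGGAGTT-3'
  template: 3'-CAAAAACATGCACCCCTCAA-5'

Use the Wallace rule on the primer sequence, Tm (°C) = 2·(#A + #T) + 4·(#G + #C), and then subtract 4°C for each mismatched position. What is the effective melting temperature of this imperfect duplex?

Primer base counts: A=2, T=7, G=8, C=3 → A+T=9, G+C=11
Perfect-match Tm = 2(9) + 4(11) = 18 + 44 = 62°C
Mismatches (positions where the bases are not complementary): 2 (at positions 2, 6)
Effective Tm = 62 − 2×4 = 62 − 8 = 54°C

54°C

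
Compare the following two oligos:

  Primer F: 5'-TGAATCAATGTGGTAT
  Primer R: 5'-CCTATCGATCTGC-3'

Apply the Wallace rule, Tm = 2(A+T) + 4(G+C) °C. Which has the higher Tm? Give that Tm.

Primer F, 42°C

Primer F: A+T=11, G+C=5 → Tm = 2(11)+4(5) = 42°C
Primer R: A+T=6, G+C=7 → Tm = 2(6)+4(7) = 40°C
42°C vs 40°C → primer F is higher.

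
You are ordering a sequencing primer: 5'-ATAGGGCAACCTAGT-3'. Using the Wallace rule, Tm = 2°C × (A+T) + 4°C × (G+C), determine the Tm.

44°C

Scanning the sequence gives T=3, A=5, G=4, C=3.
So N_AT = 8 and N_GC = 7.
Tm = 2(8) + 4(7) = 16 + 28 = 44°C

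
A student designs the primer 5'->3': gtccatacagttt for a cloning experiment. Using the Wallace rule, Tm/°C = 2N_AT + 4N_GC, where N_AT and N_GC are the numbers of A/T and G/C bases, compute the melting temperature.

36°C

Scanning the sequence gives T=5, A=3, G=2, C=3.
A+T = 8, G+C = 5
Tm = 2(8) + 4(5) = 16 + 20 = 36°C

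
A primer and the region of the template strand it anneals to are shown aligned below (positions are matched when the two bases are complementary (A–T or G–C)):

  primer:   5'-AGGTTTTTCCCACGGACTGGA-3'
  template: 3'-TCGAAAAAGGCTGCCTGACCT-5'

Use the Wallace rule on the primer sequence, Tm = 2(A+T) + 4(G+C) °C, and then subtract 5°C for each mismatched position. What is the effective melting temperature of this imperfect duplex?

54°C

Primer base counts: A=4, T=6, G=6, C=5 → A+T=10, G+C=11
Perfect-match Tm = 2(10) + 4(11) = 20 + 44 = 64°C
Mismatches (positions where the bases are not complementary): 2 (at positions 3, 11)
Effective Tm = 64 − 2×5 = 64 − 10 = 54°C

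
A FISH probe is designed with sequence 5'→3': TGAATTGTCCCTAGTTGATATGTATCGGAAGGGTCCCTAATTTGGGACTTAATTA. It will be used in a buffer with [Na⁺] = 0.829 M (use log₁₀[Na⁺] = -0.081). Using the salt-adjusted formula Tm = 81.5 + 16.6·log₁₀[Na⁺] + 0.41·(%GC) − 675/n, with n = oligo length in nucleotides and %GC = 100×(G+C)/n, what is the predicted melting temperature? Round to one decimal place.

83.5°C

Length n = 55. Counting bases: T=20, C=8, G=13, A=14
G+C = 21, so %GC = 21/55 × 100 = 38.182%
Salt term: 16.6 × (-0.081) = -1.345
GC term: 0.41 × 38.182 = 15.655; length term: −675/55 = −12.273
Tm = 81.5 + (-1.345) + 15.655 − 12.273 = 83.537 → 83.5°C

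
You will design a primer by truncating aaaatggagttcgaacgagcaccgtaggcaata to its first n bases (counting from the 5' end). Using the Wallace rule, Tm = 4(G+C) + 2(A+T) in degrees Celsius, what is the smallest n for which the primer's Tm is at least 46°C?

n = 17

First 16 bases: AAAATGGAGTTCGAAC → Tm = 44°C (< 46°C)
First 17 bases: AAAATGGAGTTCGAACG → Tm = 48°C (≥ 46°C)
Each additional base adds 2°C (A/T) or 4°C (G/C), so Tm is non-decreasing in n; n = 17 is the first length to reach 46°C.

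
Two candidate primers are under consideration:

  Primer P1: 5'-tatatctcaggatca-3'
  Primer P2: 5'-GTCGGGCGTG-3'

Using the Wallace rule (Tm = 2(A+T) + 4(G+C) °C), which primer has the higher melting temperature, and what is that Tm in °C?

Primer P1: A+T=10, G+C=5 → Tm = 2(10)+4(5) = 40°C
Primer P2: A+T=2, G+C=8 → Tm = 2(2)+4(8) = 36°C
40°C vs 36°C → primer P1 is higher.

Primer P1, 40°C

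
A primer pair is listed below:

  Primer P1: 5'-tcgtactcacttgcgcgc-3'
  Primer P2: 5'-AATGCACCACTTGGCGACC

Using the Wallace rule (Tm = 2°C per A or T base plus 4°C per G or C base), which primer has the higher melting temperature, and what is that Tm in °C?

Primer P1: A+T=7, G+C=11 → Tm = 2(7)+4(11) = 58°C
Primer P2: A+T=8, G+C=11 → Tm = 2(8)+4(11) = 60°C
58°C vs 60°C → primer P2 is higher.

Primer P2, 60°C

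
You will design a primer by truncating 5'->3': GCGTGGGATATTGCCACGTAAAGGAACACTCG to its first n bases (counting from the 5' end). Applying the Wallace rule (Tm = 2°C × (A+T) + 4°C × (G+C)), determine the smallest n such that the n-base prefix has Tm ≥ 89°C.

First 29 bases: GCGTGGGATATTGCCACGTAAAGGAACAC → Tm = 88°C (< 89°C)
First 30 bases: GCGTGGGATATTGCCACGTAAAGGAACACT → Tm = 90°C (≥ 89°C)
Since every base adds ≥2°C, Tm only increases with n, so the threshold is first crossed at n = 30.

n = 30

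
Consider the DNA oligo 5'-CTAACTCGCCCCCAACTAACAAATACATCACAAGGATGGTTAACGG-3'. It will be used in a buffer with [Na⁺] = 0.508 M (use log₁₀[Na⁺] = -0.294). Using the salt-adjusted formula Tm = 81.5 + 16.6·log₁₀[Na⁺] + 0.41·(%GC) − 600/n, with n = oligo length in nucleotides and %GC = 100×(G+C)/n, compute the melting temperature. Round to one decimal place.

82.3°C

Length n = 46. Counting bases: T=8, C=14, G=7, A=17
G+C = 21, so %GC = 21/46 × 100 = 45.652%
Salt term: 16.6 × (-0.294) = -4.88
GC term: 0.41 × 45.652 = 18.717; length term: −600/46 = −13.043
Tm = 81.5 + (-4.88) + 18.717 − 13.043 = 82.294 → 82.3°C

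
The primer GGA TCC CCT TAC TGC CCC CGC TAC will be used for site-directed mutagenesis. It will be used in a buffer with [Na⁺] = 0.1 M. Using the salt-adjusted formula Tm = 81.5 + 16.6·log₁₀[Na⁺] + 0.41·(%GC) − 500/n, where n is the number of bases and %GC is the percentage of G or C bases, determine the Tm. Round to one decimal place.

Length n = 24. C=12, A=3, G=4, T=5
G+C = 16, so %GC = 16/24 × 100 = 66.667%
Salt term: 16.6 × (-1) = -16.6
GC term: 0.41 × 66.667 = 27.333; length term: −500/24 = −20.833
Tm = 81.5 + (-16.6) + 27.333 − 20.833 = 71.4 → 71.4°C

71.4°C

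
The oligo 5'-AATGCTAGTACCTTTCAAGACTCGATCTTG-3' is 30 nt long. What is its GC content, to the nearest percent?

Base counts: C=7, G=5, T=10, A=8
G+C = 5 + 7 = 12 out of 30 bases
%GC = 12/30 × 100 = 40% ≈ 40%

40%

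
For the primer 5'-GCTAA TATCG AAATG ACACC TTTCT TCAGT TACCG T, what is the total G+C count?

14

G=5, A=10, C=9, T=12
Total G or C: 5 + 9 = 14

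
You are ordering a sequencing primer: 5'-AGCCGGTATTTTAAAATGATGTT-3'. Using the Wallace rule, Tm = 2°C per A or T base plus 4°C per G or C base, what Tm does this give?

60°C

Counting bases: G=5, C=2, A=7, T=9
So N_AT = 16 and N_GC = 7.
Tm = 2×16 + 4×7 = 60°C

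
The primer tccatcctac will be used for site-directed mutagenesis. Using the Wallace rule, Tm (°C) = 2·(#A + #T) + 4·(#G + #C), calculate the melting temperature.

Counting bases: T=3, C=5, A=2, G=0
So N_AT = 5 and N_GC = 5.
Tm = 4·5 + 2·5 = 20 + 10 = 30°C

30°C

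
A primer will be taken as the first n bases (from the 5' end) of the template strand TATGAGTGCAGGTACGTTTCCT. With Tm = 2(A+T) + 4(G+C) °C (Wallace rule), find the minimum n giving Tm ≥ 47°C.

n = 16

First 15 bases: TATGAGTGCAGGTAC → Tm = 44°C (< 47°C)
First 16 bases: TATGAGTGCAGGTACG → Tm = 48°C (≥ 47°C)
Each additional base adds 2°C (A/T) or 4°C (G/C), so Tm is non-decreasing in n; n = 16 is the first length to reach 47°C.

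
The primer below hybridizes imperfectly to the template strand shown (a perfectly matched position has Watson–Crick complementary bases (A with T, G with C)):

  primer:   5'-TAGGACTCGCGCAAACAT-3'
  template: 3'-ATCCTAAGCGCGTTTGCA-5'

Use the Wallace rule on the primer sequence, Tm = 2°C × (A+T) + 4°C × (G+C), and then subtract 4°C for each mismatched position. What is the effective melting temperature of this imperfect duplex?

Primer base counts: A=6, T=3, G=4, C=5 → A+T=9, G+C=9
Perfect-match Tm = 2(9) + 4(9) = 18 + 36 = 54°C
Mismatches (positions where the bases are not complementary): 2 (at positions 6, 17)
Effective Tm = 54 − 2×4 = 54 − 8 = 46°C

46°C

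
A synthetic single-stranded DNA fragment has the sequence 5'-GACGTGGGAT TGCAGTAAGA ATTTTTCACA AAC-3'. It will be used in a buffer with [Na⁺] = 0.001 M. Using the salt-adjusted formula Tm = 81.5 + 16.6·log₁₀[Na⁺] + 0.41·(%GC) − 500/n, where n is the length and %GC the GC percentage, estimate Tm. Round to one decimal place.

Length n = 33. A=11, G=8, C=5, T=9
G+C = 13, so %GC = 13/33 × 100 = 39.394%
Salt term: 16.6 × (-3) = -49.8
GC term: 0.41 × 39.394 = 16.152; length term: −500/33 = −15.152
Tm = 81.5 + (-49.8) + 16.152 − 15.152 = 32.7 → 32.7°C

32.7°C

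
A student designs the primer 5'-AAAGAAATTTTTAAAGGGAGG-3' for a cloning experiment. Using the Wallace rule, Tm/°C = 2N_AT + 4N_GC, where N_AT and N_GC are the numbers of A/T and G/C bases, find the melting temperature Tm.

Base counts: C=0, G=6, A=10, T=5
AT pairs contribute 15, GC pairs contribute 6.
Tm = 4·6 + 2·15 = 24 + 30 = 54°C

54°C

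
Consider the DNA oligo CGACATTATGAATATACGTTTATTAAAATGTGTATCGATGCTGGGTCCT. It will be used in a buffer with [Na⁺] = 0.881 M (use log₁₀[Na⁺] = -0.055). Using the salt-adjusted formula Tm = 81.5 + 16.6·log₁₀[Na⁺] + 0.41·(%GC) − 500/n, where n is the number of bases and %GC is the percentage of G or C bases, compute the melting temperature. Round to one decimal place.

84.6°C

Length n = 49. T=18, A=14, C=7, G=10
G+C = 17, so %GC = 17/49 × 100 = 34.694%
Salt term: 16.6 × (-0.055) = -0.913
GC term: 0.41 × 34.694 = 14.225; length term: −500/49 = −10.204
Tm = 81.5 + (-0.913) + 14.225 − 10.204 = 84.608 → 84.6°C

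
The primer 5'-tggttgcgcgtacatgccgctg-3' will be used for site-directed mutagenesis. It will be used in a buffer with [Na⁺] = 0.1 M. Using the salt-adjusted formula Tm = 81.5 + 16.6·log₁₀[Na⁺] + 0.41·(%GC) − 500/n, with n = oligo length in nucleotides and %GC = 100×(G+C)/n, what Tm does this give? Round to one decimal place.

Length n = 22. A=2, G=8, C=6, T=6
G+C = 14, so %GC = 14/22 × 100 = 63.636%
Salt term: 16.6 × (-1) = -16.6
GC term: 0.41 × 63.636 = 26.091; length term: −500/22 = −22.727
Tm = 81.5 + (-16.6) + 26.091 − 22.727 = 68.264 → 68.3°C

68.3°C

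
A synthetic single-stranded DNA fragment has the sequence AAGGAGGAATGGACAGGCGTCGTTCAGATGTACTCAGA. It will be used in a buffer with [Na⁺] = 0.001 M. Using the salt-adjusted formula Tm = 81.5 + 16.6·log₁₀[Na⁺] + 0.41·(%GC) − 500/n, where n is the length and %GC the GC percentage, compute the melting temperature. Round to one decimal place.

39.0°C

Length n = 38. Scanning the sequence gives T=7, C=6, G=13, A=12.
G+C = 19, so %GC = 19/38 × 100 = 50%
Salt term: 16.6 × (-3) = -49.8
GC term: 0.41 × 50 = 20.5; length term: −500/38 = −13.158
Tm = 81.5 + (-49.8) + 20.5 − 13.158 = 39.042 → 39.0°C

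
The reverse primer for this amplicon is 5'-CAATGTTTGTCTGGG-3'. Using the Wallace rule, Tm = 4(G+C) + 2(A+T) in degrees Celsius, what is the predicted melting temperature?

A=2, G=5, C=2, T=6
AT pairs contribute 8, GC pairs contribute 7.
Tm = 4·7 + 2·8 = 28 + 16 = 44°C

44°C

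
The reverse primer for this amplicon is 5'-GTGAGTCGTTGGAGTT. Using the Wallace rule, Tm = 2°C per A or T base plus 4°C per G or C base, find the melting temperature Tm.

48°C

Base counts: A=2, G=7, C=1, T=6
AT pairs contribute 8, GC pairs contribute 8.
Tm = 2×8 + 4×8 = 48°C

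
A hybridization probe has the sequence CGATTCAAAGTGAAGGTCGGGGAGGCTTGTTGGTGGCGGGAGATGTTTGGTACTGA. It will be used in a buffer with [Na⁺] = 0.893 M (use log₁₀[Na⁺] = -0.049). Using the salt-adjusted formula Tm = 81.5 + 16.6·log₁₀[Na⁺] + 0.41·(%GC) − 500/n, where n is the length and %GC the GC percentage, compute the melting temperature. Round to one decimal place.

Length n = 56. Counting bases: T=15, A=11, C=6, G=24
G+C = 30, so %GC = 30/56 × 100 = 53.571%
Salt term: 16.6 × (-0.049) = -0.813
GC term: 0.41 × 53.571 = 21.964; length term: −500/56 = −8.929
Tm = 81.5 + (-0.813) + 21.964 − 8.929 = 93.722 → 93.7°C

93.7°C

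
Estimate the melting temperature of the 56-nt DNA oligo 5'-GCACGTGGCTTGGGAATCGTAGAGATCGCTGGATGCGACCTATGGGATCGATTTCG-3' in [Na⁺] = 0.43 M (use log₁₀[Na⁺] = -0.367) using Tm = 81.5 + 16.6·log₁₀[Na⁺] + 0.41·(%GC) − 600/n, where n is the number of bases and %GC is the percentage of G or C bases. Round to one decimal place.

Length n = 56. Scanning the sequence gives T=14, A=11, G=20, C=11.
G+C = 31, so %GC = 31/56 × 100 = 55.357%
Salt term: 16.6 × (-0.367) = -6.092
GC term: 0.41 × 55.357 = 22.696; length term: −600/56 = −10.714
Tm = 81.5 + (-6.092) + 22.696 − 10.714 = 87.39 → 87.4°C

87.4°C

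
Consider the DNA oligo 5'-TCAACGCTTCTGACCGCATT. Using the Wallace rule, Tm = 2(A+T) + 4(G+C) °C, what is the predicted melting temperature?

60°C

Scanning the sequence gives A=4, C=7, T=6, G=3.
So N_AT = 10 and N_GC = 10.
Tm = 4·10 + 2·10 = 40 + 20 = 60°C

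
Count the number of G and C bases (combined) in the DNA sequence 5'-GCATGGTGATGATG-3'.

7

C=1, A=3, G=6, T=4
Total G or C: 6 + 1 = 7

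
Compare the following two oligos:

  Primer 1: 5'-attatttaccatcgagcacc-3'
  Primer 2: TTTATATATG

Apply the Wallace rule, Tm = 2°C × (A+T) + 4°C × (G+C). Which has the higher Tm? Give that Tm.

Primer 1, 56°C

Primer 1: A+T=12, G+C=8 → Tm = 2(12)+4(8) = 56°C
Primer 2: A+T=9, G+C=1 → Tm = 2(9)+4(1) = 22°C
56°C vs 22°C → primer 1 is higher.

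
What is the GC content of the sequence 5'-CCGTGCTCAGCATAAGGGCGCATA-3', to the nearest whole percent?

58%

Scanning the sequence gives G=7, A=6, C=7, T=4.
G+C = 7 + 7 = 14 out of 24 bases
%GC = 14/24 × 100 = 58.33% ≈ 58%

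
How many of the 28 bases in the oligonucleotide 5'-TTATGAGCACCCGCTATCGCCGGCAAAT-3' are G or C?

G=6, A=7, T=6, C=9
G+C = 6 + 9 = 15

15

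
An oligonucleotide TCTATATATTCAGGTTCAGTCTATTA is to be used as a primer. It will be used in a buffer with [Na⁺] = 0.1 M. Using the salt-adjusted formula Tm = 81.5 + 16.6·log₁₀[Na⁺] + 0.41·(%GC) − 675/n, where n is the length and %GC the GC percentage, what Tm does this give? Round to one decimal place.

50.0°C

Length n = 26. Scanning the sequence gives C=4, T=12, A=7, G=3.
G+C = 7, so %GC = 7/26 × 100 = 26.923%
Salt term: 16.6 × (-1) = -16.6
GC term: 0.41 × 26.923 = 11.038; length term: −675/26 = −25.962
Tm = 81.5 + (-16.6) + 11.038 − 25.962 = 49.976 → 50.0°C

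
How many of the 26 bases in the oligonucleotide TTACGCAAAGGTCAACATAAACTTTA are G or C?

Base counts: C=5, G=3, A=11, T=7
Total G or C: 3 + 5 = 8

8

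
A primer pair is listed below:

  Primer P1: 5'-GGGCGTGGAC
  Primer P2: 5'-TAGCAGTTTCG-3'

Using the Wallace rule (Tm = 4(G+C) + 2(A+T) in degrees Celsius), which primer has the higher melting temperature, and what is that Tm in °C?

Primer P1: A+T=2, G+C=8 → Tm = 2(2)+4(8) = 36°C
Primer P2: A+T=6, G+C=5 → Tm = 2(6)+4(5) = 32°C
36°C vs 32°C → primer P1 is higher.

Primer P1, 36°C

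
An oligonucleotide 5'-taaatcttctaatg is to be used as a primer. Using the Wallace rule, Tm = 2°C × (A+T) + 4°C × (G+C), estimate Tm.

34°C

Base counts: T=6, A=5, C=2, G=1
So N_AT = 11 and N_GC = 3.
Tm = 4·3 + 2·11 = 12 + 22 = 34°C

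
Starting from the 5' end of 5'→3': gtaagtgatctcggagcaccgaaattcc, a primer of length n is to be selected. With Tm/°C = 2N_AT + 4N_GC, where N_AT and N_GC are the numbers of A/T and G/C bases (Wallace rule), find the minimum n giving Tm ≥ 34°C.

n = 12

First 11 bases: GTAAGTGATCT → Tm = 30°C (< 34°C)
First 12 bases: GTAAGTGATCTC → Tm = 34°C (≥ 34°C)
Since every base adds ≥2°C, Tm only increases with n, so the threshold is first crossed at n = 12.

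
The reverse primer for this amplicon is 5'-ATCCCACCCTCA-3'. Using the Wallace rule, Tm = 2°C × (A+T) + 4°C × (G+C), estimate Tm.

38°C

Scanning the sequence gives A=3, C=7, T=2, G=0.
A+T = 5, G+C = 7
Tm = 2(5) + 4(7) = 10 + 28 = 38°C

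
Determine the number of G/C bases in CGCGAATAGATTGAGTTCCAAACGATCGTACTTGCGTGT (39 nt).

Scanning the sequence gives A=10, C=8, T=11, G=10.
Total G or C: 10 + 8 = 18

18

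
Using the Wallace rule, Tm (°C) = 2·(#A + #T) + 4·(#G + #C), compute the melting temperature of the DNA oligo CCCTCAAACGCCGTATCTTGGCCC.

78°C

Counting bases: G=4, C=11, A=4, T=5
So N_AT = 9 and N_GC = 15.
Tm = 2(9) + 4(15) = 18 + 60 = 78°C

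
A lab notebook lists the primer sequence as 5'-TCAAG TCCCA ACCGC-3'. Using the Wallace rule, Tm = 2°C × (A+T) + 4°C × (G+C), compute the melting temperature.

48°C

Base counts: A=4, T=2, C=7, G=2
AT pairs contribute 6, GC pairs contribute 9.
Tm = 2(6) + 4(9) = 12 + 36 = 48°C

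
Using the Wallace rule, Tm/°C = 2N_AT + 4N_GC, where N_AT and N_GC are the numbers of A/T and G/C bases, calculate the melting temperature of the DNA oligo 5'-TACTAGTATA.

24°C

Counting bases: T=4, G=1, A=4, C=1
So N_AT = 8 and N_GC = 2.
Tm = 4·2 + 2·8 = 8 + 16 = 24°C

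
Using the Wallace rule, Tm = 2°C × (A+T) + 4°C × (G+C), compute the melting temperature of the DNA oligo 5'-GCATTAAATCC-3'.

Counting bases: A=4, G=1, T=3, C=3
A+T = 7, G+C = 4
Tm = 4·4 + 2·7 = 16 + 14 = 30°C

30°C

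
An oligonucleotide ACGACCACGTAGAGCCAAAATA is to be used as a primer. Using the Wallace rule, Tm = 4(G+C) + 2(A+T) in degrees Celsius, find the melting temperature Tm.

64°C

Counting bases: C=6, T=2, A=10, G=4
A+T = 12, G+C = 10
Tm = 4·10 + 2·12 = 40 + 24 = 64°C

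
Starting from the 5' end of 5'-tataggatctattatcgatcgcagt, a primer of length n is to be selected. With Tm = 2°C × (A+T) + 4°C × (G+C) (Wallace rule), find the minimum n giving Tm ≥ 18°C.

First 6 bases: TATAGG → Tm = 16°C (< 18°C)
First 7 bases: TATAGGA → Tm = 18°C (≥ 18°C)
Each additional base adds 2°C (A/T) or 4°C (G/C), so Tm is non-decreasing in n; n = 7 is the first length to reach 18°C.

n = 7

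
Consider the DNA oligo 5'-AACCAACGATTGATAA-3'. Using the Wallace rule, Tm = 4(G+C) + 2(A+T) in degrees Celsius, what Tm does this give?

Base counts: G=2, T=3, A=8, C=3
So N_AT = 11 and N_GC = 5.
Tm = 4·5 + 2·11 = 20 + 22 = 42°C

42°C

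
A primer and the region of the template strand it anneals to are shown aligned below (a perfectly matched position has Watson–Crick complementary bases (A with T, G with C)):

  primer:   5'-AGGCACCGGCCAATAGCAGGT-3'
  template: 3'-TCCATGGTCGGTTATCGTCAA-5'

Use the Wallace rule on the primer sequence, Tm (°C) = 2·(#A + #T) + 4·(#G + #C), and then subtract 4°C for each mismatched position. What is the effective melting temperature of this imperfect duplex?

Primer base counts: A=6, T=2, G=7, C=6 → A+T=8, G+C=13
Perfect-match Tm = 2(8) + 4(13) = 16 + 52 = 68°C
Mismatches (positions where the bases are not complementary): 3 (at positions 4, 8, 20)
Effective Tm = 68 − 3×4 = 68 − 12 = 56°C

56°C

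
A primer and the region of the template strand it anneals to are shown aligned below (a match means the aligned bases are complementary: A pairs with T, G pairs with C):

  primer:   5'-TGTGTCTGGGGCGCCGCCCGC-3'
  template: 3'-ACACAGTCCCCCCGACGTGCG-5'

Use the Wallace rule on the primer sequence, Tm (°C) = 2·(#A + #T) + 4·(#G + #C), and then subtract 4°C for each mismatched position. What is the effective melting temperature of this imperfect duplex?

Primer base counts: A=0, T=4, G=9, C=8 → A+T=4, G+C=17
Perfect-match Tm = 2(4) + 4(17) = 8 + 68 = 76°C
Mismatches (positions where the bases are not complementary): 4 (at positions 7, 12, 15, 18)
Effective Tm = 76 − 4×4 = 76 − 16 = 60°C

60°C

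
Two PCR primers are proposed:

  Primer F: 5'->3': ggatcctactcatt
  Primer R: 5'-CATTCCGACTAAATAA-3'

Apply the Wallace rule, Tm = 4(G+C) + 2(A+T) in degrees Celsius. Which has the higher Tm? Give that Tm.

Primer F: A+T=8, G+C=6 → Tm = 2(8)+4(6) = 40°C
Primer R: A+T=11, G+C=5 → Tm = 2(11)+4(5) = 42°C
40°C vs 42°C → primer R is higher.

Primer R, 42°C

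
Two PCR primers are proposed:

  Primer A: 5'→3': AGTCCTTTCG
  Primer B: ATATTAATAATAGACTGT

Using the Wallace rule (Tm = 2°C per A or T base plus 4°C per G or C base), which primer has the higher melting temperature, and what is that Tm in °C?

Primer A: A+T=5, G+C=5 → Tm = 2(5)+4(5) = 30°C
Primer B: A+T=15, G+C=3 → Tm = 2(15)+4(3) = 42°C
30°C vs 42°C → primer B is higher.

Primer B, 42°C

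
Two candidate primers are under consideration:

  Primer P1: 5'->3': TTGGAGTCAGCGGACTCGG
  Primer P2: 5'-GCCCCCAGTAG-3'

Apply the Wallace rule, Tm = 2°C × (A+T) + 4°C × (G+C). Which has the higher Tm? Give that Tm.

Primer P1: A+T=7, G+C=12 → Tm = 2(7)+4(12) = 62°C
Primer P2: A+T=3, G+C=8 → Tm = 2(3)+4(8) = 38°C
62°C vs 38°C → primer P1 is higher.

Primer P1, 62°C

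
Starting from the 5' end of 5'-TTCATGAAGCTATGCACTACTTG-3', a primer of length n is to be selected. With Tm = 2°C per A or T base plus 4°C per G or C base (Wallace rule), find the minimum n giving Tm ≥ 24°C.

First 8 bases: TTCATGAA → Tm = 20°C (< 24°C)
First 9 bases: TTCATGAAG → Tm = 24°C (≥ 24°C)
Since every base adds ≥2°C, Tm only increases with n, so the threshold is first crossed at n = 9.

n = 9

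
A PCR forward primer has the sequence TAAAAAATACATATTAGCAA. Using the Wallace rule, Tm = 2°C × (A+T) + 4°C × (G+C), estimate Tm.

46°C

Scanning the sequence gives C=2, T=5, A=12, G=1.
AT pairs contribute 17, GC pairs contribute 3.
Tm = 2(17) + 4(3) = 34 + 12 = 46°C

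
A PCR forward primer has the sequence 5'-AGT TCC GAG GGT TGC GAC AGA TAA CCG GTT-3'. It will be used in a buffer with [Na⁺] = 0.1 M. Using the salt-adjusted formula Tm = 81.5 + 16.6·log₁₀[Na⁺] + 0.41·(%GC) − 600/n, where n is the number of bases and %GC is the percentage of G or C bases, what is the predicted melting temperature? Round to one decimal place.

66.8°C

Length n = 30. A=7, G=10, C=6, T=7
G+C = 16, so %GC = 16/30 × 100 = 53.333%
Salt term: 16.6 × (-1) = -16.6
GC term: 0.41 × 53.333 = 21.867; length term: −600/30 = −20
Tm = 81.5 + (-16.6) + 21.867 − 20 = 66.767 → 66.8°C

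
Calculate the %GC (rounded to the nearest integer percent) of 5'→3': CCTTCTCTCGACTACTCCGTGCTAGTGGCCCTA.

Base counts: T=10, G=6, C=13, A=4
G+C = 6 + 13 = 19 out of 33 bases
%GC = 19/33 × 100 = 57.58% ≈ 58%

58%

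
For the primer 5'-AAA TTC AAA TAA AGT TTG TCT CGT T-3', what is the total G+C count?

Counting bases: C=3, A=9, G=3, T=10
Total G or C: 3 + 3 = 6

6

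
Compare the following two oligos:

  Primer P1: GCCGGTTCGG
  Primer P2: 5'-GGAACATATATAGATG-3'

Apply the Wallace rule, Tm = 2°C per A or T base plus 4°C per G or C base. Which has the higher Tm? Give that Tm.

Primer P2, 42°C

Primer P1: A+T=2, G+C=8 → Tm = 2(2)+4(8) = 36°C
Primer P2: A+T=11, G+C=5 → Tm = 2(11)+4(5) = 42°C
36°C vs 42°C → primer P2 is higher.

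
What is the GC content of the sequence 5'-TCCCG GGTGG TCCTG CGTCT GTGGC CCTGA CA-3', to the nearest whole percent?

69%

Counting bases: A=2, T=8, G=11, C=11
G+C = 11 + 11 = 22 out of 32 bases
%GC = 22/32 × 100 = 68.75% ≈ 69%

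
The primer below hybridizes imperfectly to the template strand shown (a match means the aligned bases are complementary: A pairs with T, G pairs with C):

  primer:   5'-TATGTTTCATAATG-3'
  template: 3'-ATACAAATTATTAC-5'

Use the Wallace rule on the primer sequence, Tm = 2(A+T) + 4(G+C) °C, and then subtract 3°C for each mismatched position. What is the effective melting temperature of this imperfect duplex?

Primer base counts: A=4, T=7, G=2, C=1 → A+T=11, G+C=3
Perfect-match Tm = 2(11) + 4(3) = 22 + 12 = 34°C
Mismatches (positions where the bases are not complementary): 1 (at position 8)
Effective Tm = 34 − 1×3 = 34 − 3 = 31°C

31°C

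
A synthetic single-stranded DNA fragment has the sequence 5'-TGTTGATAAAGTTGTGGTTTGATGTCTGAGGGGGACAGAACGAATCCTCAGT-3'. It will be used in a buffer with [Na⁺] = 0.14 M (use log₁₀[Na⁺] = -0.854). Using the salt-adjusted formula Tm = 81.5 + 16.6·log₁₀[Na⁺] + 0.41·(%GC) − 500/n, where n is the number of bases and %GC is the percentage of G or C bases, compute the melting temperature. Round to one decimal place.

75.8°C

Length n = 52. Scanning the sequence gives G=17, T=16, C=6, A=13.
G+C = 23, so %GC = 23/52 × 100 = 44.231%
Salt term: 16.6 × (-0.854) = -14.176
GC term: 0.41 × 44.231 = 18.135; length term: −500/52 = −9.615
Tm = 81.5 + (-14.176) + 18.135 − 9.615 = 75.844 → 75.8°C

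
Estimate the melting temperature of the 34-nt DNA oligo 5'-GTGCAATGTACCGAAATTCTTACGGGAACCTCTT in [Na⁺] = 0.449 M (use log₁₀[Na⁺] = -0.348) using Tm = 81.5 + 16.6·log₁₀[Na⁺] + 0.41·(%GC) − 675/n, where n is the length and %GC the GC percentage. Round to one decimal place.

74.0°C

Length n = 34. A=9, C=8, G=7, T=10
G+C = 15, so %GC = 15/34 × 100 = 44.118%
Salt term: 16.6 × (-0.348) = -5.777
GC term: 0.41 × 44.118 = 18.088; length term: −675/34 = −19.853
Tm = 81.5 + (-5.777) + 18.088 − 19.853 = 73.958 → 74.0°C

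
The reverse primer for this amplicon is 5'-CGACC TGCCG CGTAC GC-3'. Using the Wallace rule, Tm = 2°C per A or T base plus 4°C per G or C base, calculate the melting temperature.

60°C

Base counts: A=2, C=8, G=5, T=2
So N_AT = 4 and N_GC = 13.
Tm = 4·13 + 2·4 = 52 + 8 = 60°C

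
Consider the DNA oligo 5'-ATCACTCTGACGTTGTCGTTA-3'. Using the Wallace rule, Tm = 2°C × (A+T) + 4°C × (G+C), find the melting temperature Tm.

Scanning the sequence gives T=8, G=4, C=5, A=4.
So N_AT = 12 and N_GC = 9.
Tm = 4·9 + 2·12 = 36 + 24 = 60°C

60°C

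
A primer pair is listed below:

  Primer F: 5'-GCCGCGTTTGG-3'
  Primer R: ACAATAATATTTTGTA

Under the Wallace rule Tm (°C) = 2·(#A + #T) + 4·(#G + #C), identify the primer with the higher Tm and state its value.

Primer F, 38°C

Primer F: A+T=3, G+C=8 → Tm = 2(3)+4(8) = 38°C
Primer R: A+T=14, G+C=2 → Tm = 2(14)+4(2) = 36°C
38°C vs 36°C → primer F is higher.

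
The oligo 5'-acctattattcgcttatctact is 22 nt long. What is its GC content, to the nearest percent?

Base counts: G=1, A=5, C=6, T=10
G+C = 1 + 6 = 7 out of 22 bases
%GC = 7/22 × 100 = 31.82% ≈ 32%

32%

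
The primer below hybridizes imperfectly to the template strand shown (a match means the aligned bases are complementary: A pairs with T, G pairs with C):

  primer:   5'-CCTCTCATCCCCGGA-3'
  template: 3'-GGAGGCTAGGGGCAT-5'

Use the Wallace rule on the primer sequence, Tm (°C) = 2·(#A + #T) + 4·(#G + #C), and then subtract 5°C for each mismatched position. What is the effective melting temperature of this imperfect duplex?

35°C

Primer base counts: A=2, T=3, G=2, C=8 → A+T=5, G+C=10
Perfect-match Tm = 2(5) + 4(10) = 10 + 40 = 50°C
Mismatches (positions where the bases are not complementary): 3 (at positions 5, 6, 14)
Effective Tm = 50 − 3×5 = 50 − 15 = 35°C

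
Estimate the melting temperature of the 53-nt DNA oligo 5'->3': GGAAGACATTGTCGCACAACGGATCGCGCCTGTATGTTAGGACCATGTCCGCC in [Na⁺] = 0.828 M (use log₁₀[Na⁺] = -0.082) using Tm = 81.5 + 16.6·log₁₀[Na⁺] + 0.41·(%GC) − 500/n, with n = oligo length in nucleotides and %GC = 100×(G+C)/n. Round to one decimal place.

Length n = 53. Counting bases: G=15, T=11, C=15, A=12
G+C = 30, so %GC = 30/53 × 100 = 56.604%
Salt term: 16.6 × (-0.082) = -1.361
GC term: 0.41 × 56.604 = 23.208; length term: −500/53 = −9.434
Tm = 81.5 + (-1.361) + 23.208 − 9.434 = 93.913 → 93.9°C

93.9°C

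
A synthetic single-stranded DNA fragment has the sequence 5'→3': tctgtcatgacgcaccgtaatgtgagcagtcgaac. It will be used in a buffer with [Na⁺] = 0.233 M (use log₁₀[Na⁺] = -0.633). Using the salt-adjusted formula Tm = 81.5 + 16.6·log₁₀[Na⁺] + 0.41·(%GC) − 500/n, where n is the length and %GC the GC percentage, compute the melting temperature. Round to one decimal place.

77.8°C

Length n = 35. Scanning the sequence gives A=9, G=9, T=8, C=9.
G+C = 18, so %GC = 18/35 × 100 = 51.429%
Salt term: 16.6 × (-0.633) = -10.508
GC term: 0.41 × 51.429 = 21.086; length term: −500/35 = −14.286
Tm = 81.5 + (-10.508) + 21.086 − 14.286 = 77.792 → 77.8°C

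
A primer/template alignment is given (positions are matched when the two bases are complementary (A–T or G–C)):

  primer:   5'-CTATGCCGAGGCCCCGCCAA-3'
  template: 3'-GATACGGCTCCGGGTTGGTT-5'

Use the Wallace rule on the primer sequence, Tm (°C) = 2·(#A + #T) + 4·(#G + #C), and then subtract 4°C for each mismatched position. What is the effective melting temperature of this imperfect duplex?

60°C

Primer base counts: A=4, T=2, G=5, C=9 → A+T=6, G+C=14
Perfect-match Tm = 2(6) + 4(14) = 12 + 56 = 68°C
Mismatches (positions where the bases are not complementary): 2 (at positions 15, 16)
Effective Tm = 68 − 2×4 = 68 − 8 = 60°C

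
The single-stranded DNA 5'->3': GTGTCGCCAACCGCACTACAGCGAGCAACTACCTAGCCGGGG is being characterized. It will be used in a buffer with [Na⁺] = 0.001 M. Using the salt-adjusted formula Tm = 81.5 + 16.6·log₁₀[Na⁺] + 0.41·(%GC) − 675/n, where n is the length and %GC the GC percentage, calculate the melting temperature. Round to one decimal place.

42.0°C

Length n = 42. Base counts: A=10, G=12, C=15, T=5
G+C = 27, so %GC = 27/42 × 100 = 64.286%
Salt term: 16.6 × (-3) = -49.8
GC term: 0.41 × 64.286 = 26.357; length term: −675/42 = −16.071
Tm = 81.5 + (-49.8) + 26.357 − 16.071 = 41.986 → 42.0°C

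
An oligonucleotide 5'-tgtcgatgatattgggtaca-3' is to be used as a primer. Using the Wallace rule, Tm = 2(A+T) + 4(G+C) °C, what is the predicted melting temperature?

Base counts: C=2, A=5, G=6, T=7
A+T = 12, G+C = 8
Tm = 2×12 + 4×8 = 56°C

56°C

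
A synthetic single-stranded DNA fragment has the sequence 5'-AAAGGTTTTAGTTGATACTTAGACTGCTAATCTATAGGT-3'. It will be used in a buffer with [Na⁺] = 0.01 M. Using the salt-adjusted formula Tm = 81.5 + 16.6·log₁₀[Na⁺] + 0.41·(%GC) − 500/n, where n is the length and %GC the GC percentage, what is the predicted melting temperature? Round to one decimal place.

Length n = 39. Counting bases: C=4, T=15, A=12, G=8
G+C = 12, so %GC = 12/39 × 100 = 30.769%
Salt term: 16.6 × (-2) = -33.2
GC term: 0.41 × 30.769 = 12.615; length term: −500/39 = −12.821
Tm = 81.5 + (-33.2) + 12.615 − 12.821 = 48.094 → 48.1°C

48.1°C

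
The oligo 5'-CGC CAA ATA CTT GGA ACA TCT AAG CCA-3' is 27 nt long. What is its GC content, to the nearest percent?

44%

Base counts: C=8, T=5, A=10, G=4
G+C = 4 + 8 = 12 out of 27 bases
%GC = 12/27 × 100 = 44.44% ≈ 44%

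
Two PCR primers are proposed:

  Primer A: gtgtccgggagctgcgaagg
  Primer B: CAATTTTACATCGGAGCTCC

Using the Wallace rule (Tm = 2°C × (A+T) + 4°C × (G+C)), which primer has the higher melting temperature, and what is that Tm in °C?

Primer A, 68°C

Primer A: A+T=6, G+C=14 → Tm = 2(6)+4(14) = 68°C
Primer B: A+T=11, G+C=9 → Tm = 2(11)+4(9) = 58°C
68°C vs 58°C → primer A is higher.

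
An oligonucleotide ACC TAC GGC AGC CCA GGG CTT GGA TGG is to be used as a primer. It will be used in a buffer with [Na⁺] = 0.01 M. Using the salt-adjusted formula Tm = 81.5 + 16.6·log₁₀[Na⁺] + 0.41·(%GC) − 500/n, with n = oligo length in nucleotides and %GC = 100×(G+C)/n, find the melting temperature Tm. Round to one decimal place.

57.1°C

Length n = 27. Base counts: A=5, G=10, T=4, C=8
G+C = 18, so %GC = 18/27 × 100 = 66.667%
Salt term: 16.6 × (-2) = -33.2
GC term: 0.41 × 66.667 = 27.333; length term: −500/27 = −18.519
Tm = 81.5 + (-33.2) + 27.333 − 18.519 = 57.114 → 57.1°C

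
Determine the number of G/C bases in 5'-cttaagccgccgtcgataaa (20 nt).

10

Base counts: G=4, A=6, T=4, C=6
G+C = 4 + 6 = 10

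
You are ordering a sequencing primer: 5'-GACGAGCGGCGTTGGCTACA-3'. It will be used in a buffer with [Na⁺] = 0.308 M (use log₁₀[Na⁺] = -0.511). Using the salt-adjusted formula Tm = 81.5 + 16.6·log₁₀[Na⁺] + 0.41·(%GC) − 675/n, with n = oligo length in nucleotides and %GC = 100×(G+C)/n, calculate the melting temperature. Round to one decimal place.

65.9°C

Length n = 20. C=5, T=3, G=8, A=4
G+C = 13, so %GC = 13/20 × 100 = 65%
Salt term: 16.6 × (-0.511) = -8.483
GC term: 0.41 × 65 = 26.65; length term: −675/20 = −33.75
Tm = 81.5 + (-8.483) + 26.65 − 33.75 = 65.917 → 65.9°C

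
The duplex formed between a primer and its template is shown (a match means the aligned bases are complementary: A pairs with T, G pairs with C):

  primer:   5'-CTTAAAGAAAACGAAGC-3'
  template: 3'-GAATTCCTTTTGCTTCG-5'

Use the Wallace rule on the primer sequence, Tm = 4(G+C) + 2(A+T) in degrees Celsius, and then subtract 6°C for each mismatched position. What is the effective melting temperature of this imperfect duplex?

40°C

Primer base counts: A=9, T=2, G=3, C=3 → A+T=11, G+C=6
Perfect-match Tm = 2(11) + 4(6) = 22 + 24 = 46°C
Mismatches (positions where the bases are not complementary): 1 (at position 6)
Effective Tm = 46 − 1×6 = 46 − 6 = 40°C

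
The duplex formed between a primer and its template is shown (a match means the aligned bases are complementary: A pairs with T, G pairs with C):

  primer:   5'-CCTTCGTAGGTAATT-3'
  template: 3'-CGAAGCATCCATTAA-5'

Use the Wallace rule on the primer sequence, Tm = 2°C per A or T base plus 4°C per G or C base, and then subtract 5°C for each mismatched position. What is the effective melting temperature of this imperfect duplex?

Primer base counts: A=3, T=6, G=3, C=3 → A+T=9, G+C=6
Perfect-match Tm = 2(9) + 4(6) = 18 + 24 = 42°C
Mismatches (positions where the bases are not complementary): 1 (at position 1)
Effective Tm = 42 − 1×5 = 42 − 5 = 37°C

37°C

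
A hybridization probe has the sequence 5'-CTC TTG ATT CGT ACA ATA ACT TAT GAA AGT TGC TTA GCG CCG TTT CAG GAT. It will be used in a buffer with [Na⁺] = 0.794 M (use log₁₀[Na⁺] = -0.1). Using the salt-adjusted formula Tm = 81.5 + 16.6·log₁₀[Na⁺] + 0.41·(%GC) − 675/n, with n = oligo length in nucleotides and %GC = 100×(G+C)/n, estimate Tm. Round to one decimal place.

82.7°C

Length n = 51. Counting bases: T=18, A=13, G=10, C=10
G+C = 20, so %GC = 20/51 × 100 = 39.216%
Salt term: 16.6 × (-0.1) = -1.66
GC term: 0.41 × 39.216 = 16.079; length term: −675/51 = −13.235
Tm = 81.5 + (-1.66) + 16.079 − 13.235 = 82.684 → 82.7°C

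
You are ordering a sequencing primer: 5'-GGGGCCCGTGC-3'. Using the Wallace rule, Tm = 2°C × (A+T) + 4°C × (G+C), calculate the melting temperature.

42°C

Scanning the sequence gives C=4, T=1, A=0, G=6.
So N_AT = 1 and N_GC = 10.
Tm = 4·10 + 2·1 = 40 + 2 = 42°C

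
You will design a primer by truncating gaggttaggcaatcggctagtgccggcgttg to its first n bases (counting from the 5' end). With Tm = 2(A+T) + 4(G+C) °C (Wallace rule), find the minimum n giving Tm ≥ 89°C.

n = 28

First 27 bases: GAGGTTAGGCAATCGGCTAGTGCCGGC → Tm = 88°C (< 89°C)
First 28 bases: GAGGTTAGGCAATCGGCTAGTGCCGGCG → Tm = 92°C (≥ 89°C)
Since every base adds ≥2°C, Tm only increases with n, so the threshold is first crossed at n = 28.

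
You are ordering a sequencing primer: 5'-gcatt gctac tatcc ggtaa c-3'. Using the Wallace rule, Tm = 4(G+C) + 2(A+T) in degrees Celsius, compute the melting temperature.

Scanning the sequence gives T=6, C=6, A=5, G=4.
A+T = 11, G+C = 10
Tm = 2×11 + 4×10 = 62°C

62°C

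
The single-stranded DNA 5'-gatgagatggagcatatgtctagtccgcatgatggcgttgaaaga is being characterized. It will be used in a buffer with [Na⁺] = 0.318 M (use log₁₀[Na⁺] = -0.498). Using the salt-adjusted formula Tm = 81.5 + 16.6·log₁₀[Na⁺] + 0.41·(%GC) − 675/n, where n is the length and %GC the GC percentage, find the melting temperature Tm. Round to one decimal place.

77.4°C

Length n = 45. Base counts: A=13, G=15, T=11, C=6
G+C = 21, so %GC = 21/45 × 100 = 46.667%
Salt term: 16.6 × (-0.498) = -8.267
GC term: 0.41 × 46.667 = 19.133; length term: −675/45 = −15
Tm = 81.5 + (-8.267) + 19.133 − 15 = 77.366 → 77.4°C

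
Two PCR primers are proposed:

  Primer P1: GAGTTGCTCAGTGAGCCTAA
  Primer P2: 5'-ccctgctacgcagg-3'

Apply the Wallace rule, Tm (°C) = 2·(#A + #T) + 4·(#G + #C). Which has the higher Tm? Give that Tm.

Primer P1: A+T=10, G+C=10 → Tm = 2(10)+4(10) = 60°C
Primer P2: A+T=4, G+C=10 → Tm = 2(4)+4(10) = 48°C
60°C vs 48°C → primer P1 is higher.

Primer P1, 60°C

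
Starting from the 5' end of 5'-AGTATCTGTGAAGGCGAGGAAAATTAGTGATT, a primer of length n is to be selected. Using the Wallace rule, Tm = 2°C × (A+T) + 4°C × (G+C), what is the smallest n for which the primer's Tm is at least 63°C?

n = 22

First 21 bases: AGTATCTGTGAAGGCGAGGAA → Tm = 62°C (< 63°C)
First 22 bases: AGTATCTGTGAAGGCGAGGAAA → Tm = 64°C (≥ 63°C)
Each additional base adds 2°C (A/T) or 4°C (G/C), so Tm is non-decreasing in n; n = 22 is the first length to reach 63°C.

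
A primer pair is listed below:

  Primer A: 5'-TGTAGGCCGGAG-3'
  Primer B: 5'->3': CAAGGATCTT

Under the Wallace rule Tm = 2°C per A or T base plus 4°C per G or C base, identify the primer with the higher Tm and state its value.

Primer A, 40°C

Primer A: A+T=4, G+C=8 → Tm = 2(4)+4(8) = 40°C
Primer B: A+T=6, G+C=4 → Tm = 2(6)+4(4) = 28°C
40°C vs 28°C → primer A is higher.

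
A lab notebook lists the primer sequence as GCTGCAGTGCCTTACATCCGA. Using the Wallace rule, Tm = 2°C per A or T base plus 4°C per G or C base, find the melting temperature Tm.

Counting bases: G=5, T=5, A=4, C=7
AT pairs contribute 9, GC pairs contribute 12.
Tm = 4·12 + 2·9 = 48 + 18 = 66°C

66°C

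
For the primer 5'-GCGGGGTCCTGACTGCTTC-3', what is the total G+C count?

13

Scanning the sequence gives G=7, A=1, C=6, T=5.
Total G or C: 7 + 6 = 13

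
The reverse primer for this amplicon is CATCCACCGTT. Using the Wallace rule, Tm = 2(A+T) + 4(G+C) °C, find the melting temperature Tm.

Counting bases: A=2, C=5, G=1, T=3
A+T = 5, G+C = 6
Tm = 4·6 + 2·5 = 24 + 10 = 34°C

34°C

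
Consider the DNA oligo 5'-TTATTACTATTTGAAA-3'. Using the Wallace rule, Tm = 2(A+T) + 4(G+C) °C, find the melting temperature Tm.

36°C

Scanning the sequence gives G=1, C=1, T=8, A=6.
So N_AT = 14 and N_GC = 2.
Tm = 2×14 + 4×2 = 36°C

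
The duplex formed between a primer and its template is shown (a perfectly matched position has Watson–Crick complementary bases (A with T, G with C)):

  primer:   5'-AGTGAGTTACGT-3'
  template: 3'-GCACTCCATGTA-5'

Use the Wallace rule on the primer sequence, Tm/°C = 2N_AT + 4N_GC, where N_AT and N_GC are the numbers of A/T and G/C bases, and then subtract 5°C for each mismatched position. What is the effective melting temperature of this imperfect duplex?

Primer base counts: A=3, T=4, G=4, C=1 → A+T=7, G+C=5
Perfect-match Tm = 2(7) + 4(5) = 14 + 20 = 34°C
Mismatches (positions where the bases are not complementary): 3 (at positions 1, 7, 11)
Effective Tm = 34 − 3×5 = 34 − 15 = 19°C

19°C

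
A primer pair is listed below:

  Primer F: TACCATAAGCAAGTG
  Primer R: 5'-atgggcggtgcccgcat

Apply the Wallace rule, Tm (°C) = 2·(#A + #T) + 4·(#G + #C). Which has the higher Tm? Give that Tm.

Primer F: A+T=9, G+C=6 → Tm = 2(9)+4(6) = 42°C
Primer R: A+T=5, G+C=12 → Tm = 2(5)+4(12) = 58°C
42°C vs 58°C → primer R is higher.

Primer R, 58°C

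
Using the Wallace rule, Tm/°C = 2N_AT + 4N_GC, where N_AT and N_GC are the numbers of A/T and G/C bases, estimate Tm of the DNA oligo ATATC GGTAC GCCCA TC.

52°C

Scanning the sequence gives A=4, T=4, C=6, G=3.
So N_AT = 8 and N_GC = 9.
Tm = 2(8) + 4(9) = 16 + 36 = 52°C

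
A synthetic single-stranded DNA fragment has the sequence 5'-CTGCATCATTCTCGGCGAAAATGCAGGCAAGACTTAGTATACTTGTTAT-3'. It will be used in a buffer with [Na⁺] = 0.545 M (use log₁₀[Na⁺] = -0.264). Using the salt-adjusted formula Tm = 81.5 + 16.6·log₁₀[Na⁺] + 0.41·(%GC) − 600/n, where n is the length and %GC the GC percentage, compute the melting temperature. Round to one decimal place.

81.6°C

Length n = 49. Scanning the sequence gives A=14, G=10, C=10, T=15.
G+C = 20, so %GC = 20/49 × 100 = 40.816%
Salt term: 16.6 × (-0.264) = -4.382
GC term: 0.41 × 40.816 = 16.735; length term: −600/49 = −12.245
Tm = 81.5 + (-4.382) + 16.735 − 12.245 = 81.608 → 81.6°C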